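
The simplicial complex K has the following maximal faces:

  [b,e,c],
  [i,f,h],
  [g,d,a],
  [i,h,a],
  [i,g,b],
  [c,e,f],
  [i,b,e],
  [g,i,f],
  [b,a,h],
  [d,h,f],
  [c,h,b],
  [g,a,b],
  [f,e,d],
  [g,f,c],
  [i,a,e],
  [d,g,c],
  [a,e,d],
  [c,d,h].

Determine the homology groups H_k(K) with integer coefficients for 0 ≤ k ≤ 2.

Order the vertices as a < b < c < d < e < f < g < h < i. Listing each simplex with vertices in this order, K has dimension 2 with simplices:

  0-simplices (9): a, b, c, d, e, f, g, h, i
  1-simplices (27): ab, ad, ae, ag, ah, ai, bc, be, bg, bh, bi, cd, ce, cf, cg, ch, de, df, dg, dh, ef, ei, fg, fh, fi, gi, hi
  2-simplices (18): abg, abh, ade, adg, aei, ahi, bce, bch, bei, bgi, cdg, cdh, cef, cfg, def, dfh, fgi, fhi

Hence C_0 ≅ Z^9, C_1 ≅ Z^27, C_2 ≅ Z^18.

Boundary ∂_1: C_1 → C_0 maps an edge to its endpoints' difference, ∂[p,q] = q − p. For instance
  ∂bg = g − b.
The resulting 9×27 matrix has rank 8, and its Smith normal form has invariant factors (1,1,1,1,1,1,1,1).

The boundary map ∂_2: C_2 → C_1 sends each 2-simplex [p,q,r] to [q,r] − [p,r] + [p,q]. For instance
  ∂cdg = dg − cg + cd,
  ∂cfg = fg − cg + cf.
This gives a 27×18 integer matrix of rank 18; reducing to Smith normal form yields diagonal entries (1,1,1,1,1,1,1,1,1,1,1,1,1,1,1,1,1,2).

From H_k ≅ ker(∂_k) / im(∂_{k+1}) we obtain:

  H_0: rank C_0 − rank ∂_1 = 9 − 8 = 1, and the invariant factors of ∂_1 are all 1, so H_0 = Z.
  H_1: rank ker ∂_1 − rank ∂_2 = (27 − 8) − 18 = 1, and ∂_2 has invariant factor 2 > 1, so H_1 = Z ⊕ Z_2.
  H_2: rank ker ∂_2 − rank ∂_3 = (18 − 18) − 0 = 0, and there is no ∂_3, so H_2 = 0.

As a check, the Euler characteristic is 9 − 27 + 18 = 0, which agrees with 1 − 1 + 0 = 0.

H_0 ≅ Z,  H_1 ≅ Z ⊕ Z_2,  H_2 = 0.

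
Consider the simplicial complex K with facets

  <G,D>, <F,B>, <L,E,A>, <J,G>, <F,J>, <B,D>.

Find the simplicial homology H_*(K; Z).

We work with the vertex ordering A < B < D < E < F < G < J < L. The simplices of K, each written with vertices in increasing order, are:

  0-simplices (8): A, B, D, E, F, G, J, L
  1-simplices (8): AE, AL, BD, BF, DG, EL, FJ, GJ
  2-simplices (1): AEL

so the chain groups are C_0 ≅ Z^8, C_1 ≅ Z^8, C_2 ≅ Z^1.

∂_1: C_1 → C_0 sends each edge [p,q] (with p < q) to q − p.
This gives a 8×8 integer matrix of rank 6; reducing to Smith normal form yields diagonal entries (1,1,1,1,1,1).

Boundary ∂_2: C_2 → C_1 maps a triangle to the signed sum of its edges. For instance
  ∂AEL = EL − AL + AE.
As a 8×1 matrix over Z this has rank 1, with invariant factors (1).

Computing H_k = (kernel of ∂_k) / (image of ∂_{k+1}):

  H_0: rank C_0 − rank ∂_1 = 8 − 6 = 2, and the invariant factors of ∂_1 are all 1, so H_0 ≅ Z^2.
  H_1: rank ker ∂_1 − rank ∂_2 = (8 − 6) − 1 = 1, and the invariant factors of ∂_2 are all 1, so H_1 ≅ Z.
  H_2: rank ker ∂_2 − rank ∂_3 = (1 − 1) − 0 = 0, and there is no ∂_3, so H_2 ≅ 0.

As a check, the Euler characteristic is 8 − 8 + 1 = 1, which agrees with 2 − 1 + 0 = 1.
(K is a triangulation of the disjoint union of the 2-simplex and the circle S^1.)

H_0 ≅ Z^2,  H_1 ≅ Z,  H_2 = 0.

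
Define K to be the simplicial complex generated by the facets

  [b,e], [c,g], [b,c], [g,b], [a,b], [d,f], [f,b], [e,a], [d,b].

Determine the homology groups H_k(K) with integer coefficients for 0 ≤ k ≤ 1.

H_0 ≅ Z,  H_1 ≅ Z^3.

Fix the vertex order a < b < c < d < e < f < g and write every simplex with vertices in increasing order. Then dim K = 1 and the simplices of K are:

  0-simplices (7): a, b, c, d, e, f, g
  1-simplices (9): ab, ae, bc, bd, be, bf, bg, cg, df

giving chain groups C_0 ≅ Z^7, C_1 ≅ Z^9.

∂_1: C_1 → C_0 is given by ∂[p,q] = [q] − [p]. For instance
  ∂ab = b − a.
This gives a 7×9 integer matrix of rank 6; reducing to Smith normal form yields diagonal entries (1,1,1,1,1,1).

From H_k ≅ ker(∂_k) / im(∂_{k+1}) we obtain:

  H_0: rank C_0 − rank ∂_1 = 7 − 6 = 1, and the invariant factors of ∂_1 are all 1, so H_0 = Z.
  H_1: rank ker ∂_1 − rank ∂_2 = (9 − 6) − 0 = 3, and there is no ∂_2, so H_1 = Z^3.

(K is a triangulation of a wedge of 3 circles.)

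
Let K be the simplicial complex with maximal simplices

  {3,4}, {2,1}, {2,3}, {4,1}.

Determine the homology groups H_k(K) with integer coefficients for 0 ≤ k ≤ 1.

H_0 = Z,  H_1 = Z.

Fix the vertex order 1 < 2 < 3 < 4 and write every simplex with vertices in increasing order. Then dim K = 1 and the simplices of K are:

  0-simplices (4): [1], [2], [3], [4]
  1-simplices (4): [1,2], [1,4], [2,3], [3,4]

giving chain groups C_0 ≅ Z^4, C_1 ≅ Z^4.

The boundary map ∂_1: C_1 → C_0 is given by ∂[p,q] = [q] − [p]. For instance
  ∂[3,4] = [4] − [3].
The 4×4 boundary matrix has rank 3 and Smith normal form diag(1,1,1).

From H_k ≅ ker(∂_k) / im(∂_{k+1}) we obtain:

  H_0: rank C_0 − rank ∂_1 = 4 − 3 = 1, and the invariant factors of ∂_1 are all 1, so H_0 = Z.
  H_1: rank ker ∂_1 − rank ∂_2 = (4 − 3) − 0 = 1, and there is no ∂_2, so H_1 = Z.

As a check, the Euler characteristic is 4 − 4 = 0, which agrees with 1 − 1 = 0.
(K is a triangulation of the circle S^1.)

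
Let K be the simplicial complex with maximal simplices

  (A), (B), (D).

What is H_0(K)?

H_0 ≅ Z^3.

Take the total order A < B < D on the vertex set. Then K (dimension 0) consists of the simplices:

  0-simplices (3): A, B, D

Hence C_0 ≅ Z^3.

Reading off H_k = ker ∂_k / im ∂_{k+1}:

  H_0: rank C_0 − rank ∂_1 = 3 − 0 = 3, and there is no ∂_1, so H_0 ≅ Z^3.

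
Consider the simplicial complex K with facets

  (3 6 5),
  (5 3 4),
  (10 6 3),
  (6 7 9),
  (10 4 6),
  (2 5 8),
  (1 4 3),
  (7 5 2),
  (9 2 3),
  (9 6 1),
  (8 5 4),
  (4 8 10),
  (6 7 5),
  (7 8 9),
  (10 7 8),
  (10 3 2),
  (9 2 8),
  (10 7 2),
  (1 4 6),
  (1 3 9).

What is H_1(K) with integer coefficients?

H_1 ≅ Z ⊕ Z_2.

We work with the vertex ordering 1 < 2 < 3 < 4 < 5 < 6 < 7 < 8 < 9 < 10. The simplices of K, each written with vertices in increasing order, are:

  0-simplices (10): [1], [2], [3], [4], [5], [6], [7], [8], [9], [10]
  1-simplices (30): (30 of them)
  2-simplices (20): (20 of them)

so the chain groups are C_0 ≅ Z^10, C_1 ≅ Z^30, C_2 ≅ Z^20.

The boundary map ∂_1: C_1 → C_0 is given by ∂[p,q] = [q] − [p].
The resulting 10×30 matrix has rank 9, and its Smith normal form has invariant factors (1,1,1,1,1,1,1,1,1).

The boundary map ∂_2: C_2 → C_1 sends each 2-simplex [p,q,r] to [q,r] − [p,r] + [p,q]. For instance
  ∂[2,5,7] = [5,7] − [2,7] + [2,5],
  ∂[1,3,9] = [3,9] − [1,9] + [1,3].
As a 30×20 matrix over Z this has rank 20, with invariant factors (1,1,1,1,1,1,1,1,1,1,1,1,1,1,1,1,1,1,1,2).

Now H_k = ker ∂_k / im ∂_{k+1}, so:

  H_1: rank ker ∂_1 − rank ∂_2 = (30 − 9) − 20 = 1, and ∂_2 has invariant factor 2 > 1, so H_1 = Z ⊕ Z_2.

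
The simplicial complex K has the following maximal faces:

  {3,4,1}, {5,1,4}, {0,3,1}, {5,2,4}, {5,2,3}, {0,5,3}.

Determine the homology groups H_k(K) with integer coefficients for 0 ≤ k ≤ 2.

H_0 = Z,  H_1 = Z,  H_2 = 0.

We work with the vertex ordering 0 < 1 < 2 < 3 < 4 < 5. The simplices of K, each written with vertices in increasing order, are:

  0-simplices (6): [0], [1], [2], [3], [4], [5]
  1-simplices (12): [0,1], [0,3], [0,5], [1,3], [1,4], [1,5], [2,3], [2,4], [2,5], [3,4], [3,5], [4,5]
  2-simplices (6): [0,1,3], [0,3,5], [1,3,4], [1,4,5], [2,3,5], [2,4,5]

giving chain groups C_0 ≅ Z^6, C_1 ≅ Z^12, C_2 ≅ Z^6.

Boundary ∂_1: C_1 → C_0 maps an edge to its endpoints' difference, ∂[p,q] = q − p. For instance
  ∂[0,1] = [1] − [0].
This gives a 6×12 integer matrix of rank 5; reducing to Smith normal form yields diagonal entries (1,1,1,1,1).

The boundary map ∂_2: C_2 → C_1 acts by ∂[p,q,r] = [q,r] − [p,r] + [p,q]. For instance
  ∂[1,4,5] = [4,5] − [1,5] + [1,4],
  ∂[2,4,5] = [4,5] − [2,5] + [2,4].
The 12×6 boundary matrix has rank 6 and Smith normal form diag(1,1,1,1,1,1).

Computing H_k = (kernel of ∂_k) / (image of ∂_{k+1}):

  H_0: rank C_0 − rank ∂_1 = 6 − 5 = 1, and the invariant factors of ∂_1 are all 1, so H_0 = Z.
  H_1: rank ker ∂_1 − rank ∂_2 = (12 − 5) − 6 = 1, and the invariant factors of ∂_2 are all 1, so H_1 = Z.
  H_2: rank ker ∂_2 − rank ∂_3 = (6 − 6) − 0 = 0, and there is no ∂_3, so H_2 = 0.

As a check, the Euler characteristic is 6 − 12 + 6 = 0, which agrees with 1 − 1 + 0 = 0.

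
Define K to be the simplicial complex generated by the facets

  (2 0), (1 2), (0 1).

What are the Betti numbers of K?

b_0 = 1, b_1 = 1.

Take the total order 0 < 1 < 2 on the vertex set. Then K (dimension 1) consists of the simplices:

  0-simplices (3): [0], [1], [2]
  1-simplices (3): [0,1], [0,2], [1,2]

Hence C_0 ≅ Z^3, C_1 ≅ Z^3.

The boundary map ∂_1: C_1 → C_0 maps an edge to its endpoints' difference, ∂[p,q] = q − p. For instance
  ∂[0,2] = [2] − [0].
As a 3×3 matrix over Z this has rank 2, with invariant factors (1,1).

Now H_k = ker ∂_k / im ∂_{k+1}, so:

  H_0: rank C_0 − rank ∂_1 = 3 − 2 = 1, and the invariant factors of ∂_1 are all 1, so H_0 = Z.
  H_1: rank ker ∂_1 − rank ∂_2 = (3 − 2) − 0 = 1, and there is no ∂_2, so H_1 = Z.

(K is a triangulation of the circle S^1.)

Hence the Betti numbers are b_0 = 1, b_1 = 1.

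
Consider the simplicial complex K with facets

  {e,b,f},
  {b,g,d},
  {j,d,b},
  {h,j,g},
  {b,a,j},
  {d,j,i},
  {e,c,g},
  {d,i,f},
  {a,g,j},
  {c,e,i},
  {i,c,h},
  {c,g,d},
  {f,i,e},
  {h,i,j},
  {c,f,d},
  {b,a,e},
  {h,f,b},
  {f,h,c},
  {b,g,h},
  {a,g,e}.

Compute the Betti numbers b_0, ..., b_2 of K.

We work with the vertex ordering a < b < c < d < e < f < g < h < i < j. The simplices of K, each written with vertices in increasing order, are:

  0-simplices (10): a, b, c, d, e, f, g, h, i, j
  1-simplices (30): ab, ae, ag, aj, bd, be, bf, bg, bh, bj, cd, ce, cf, cg, ch, ci, df, dg, di, dj, ef, eg, ei, fh, fi, gh, gj, hi, hj, ij
  2-simplices (20): abe, abj, aeg, agj, bdg, bdj, bef, bfh, bgh, cdf, cdg, ceg, cei, cfh, chi, dfi, dij, efi, ghj, hij

giving chain groups C_0 ≅ Z^10, C_1 ≅ Z^30, C_2 ≅ Z^20.

The boundary map ∂_1: C_1 → C_0 is given by ∂[p,q] = [q] − [p].
The 10×30 boundary matrix has rank 9 and Smith normal form diag(1,1,1,1,1,1,1,1,1).

The boundary map ∂_2: C_2 → C_1 sends each 2-simplex [p,q,r] to [q,r] − [p,r] + [p,q]. For instance
  ∂bgh = gh − bh + bg,
  ∂agj = gj − aj + ag.
The resulting 30×20 matrix has rank 20, and its Smith normal form has invariant factors (1,1,1,1,1,1,1,1,1,1,1,1,1,1,1,1,1,1,1,2).

Computing H_k = (kernel of ∂_k) / (image of ∂_{k+1}):

  H_0: rank C_0 − rank ∂_1 = 10 − 9 = 1, and the invariant factors of ∂_1 are all 1, so H_0 ≅ Z.
  H_1: rank ker ∂_1 − rank ∂_2 = (30 − 9) − 20 = 1, and ∂_2 has invariant factor 2 > 1, so H_1 ≅ Z ⊕ Z/2Z.
  H_2: rank ker ∂_2 − rank ∂_3 = (20 − 20) − 0 = 0, and there is no ∂_3, so H_2 ≅ 0.

Hence the Betti numbers are b_0 = 1, b_1 = 1, b_2 = 0.

b_0 = 1, b_1 = 1, b_2 = 0.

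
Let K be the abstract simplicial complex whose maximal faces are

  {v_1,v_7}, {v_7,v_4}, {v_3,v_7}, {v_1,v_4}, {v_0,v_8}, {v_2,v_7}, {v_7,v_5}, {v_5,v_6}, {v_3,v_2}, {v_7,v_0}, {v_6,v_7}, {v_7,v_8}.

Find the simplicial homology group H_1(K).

H_1 ≅ Z^4.

Take the total order v_0 < v_1 < v_2 < v_3 < v_4 < v_5 < v_6 < v_7 < v_8 on the vertex set. Then K (dimension 1) consists of the simplices:

  0-simplices (9): [v_0], [v_1], [v_2], [v_3], [v_4], [v_5], [v_6], [v_7], [v_8]
  1-simplices (12): [v_0,v_7], [v_0,v_8], [v_1,v_4], [v_1,v_7], [v_2,v_3], [v_2,v_7], [v_3,v_7], [v_4,v_7], [v_5,v_6], [v_5,v_7], [v_6,v_7], [v_7,v_8]

so the chain groups are C_0 ≅ Z^9, C_1 ≅ Z^12.

∂_1: C_1 → C_0 sends each edge [p,q] (with p < q) to q − p. For instance
  ∂[v_3,v_7] = [v_7] − [v_3].
As a 9×12 matrix over Z this has rank 8, with invariant factors (1,1,1,1,1,1,1,1).

Now H_k = ker ∂_k / im ∂_{k+1}, so:

  H_1: rank ker ∂_1 − rank ∂_2 = (12 − 8) − 0 = 4, and there is no ∂_2, so H_1 ≅ Z^4.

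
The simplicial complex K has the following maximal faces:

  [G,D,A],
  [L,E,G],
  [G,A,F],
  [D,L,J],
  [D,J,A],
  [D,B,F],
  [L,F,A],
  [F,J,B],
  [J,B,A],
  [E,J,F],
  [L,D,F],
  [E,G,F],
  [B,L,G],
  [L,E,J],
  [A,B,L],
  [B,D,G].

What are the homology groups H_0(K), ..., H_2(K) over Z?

Order the vertices as A < B < D < E < F < G < J < L. Listing each simplex with vertices in this order, K has dimension 2 with simplices:

  0-simplices (8): A, B, D, E, F, G, J, L
  1-simplices (24): AB, AD, AF, AG, AJ, AL, BD, BF, BG, BJ, BL, DF, DG, DJ, DL, EF, EG, EJ, EL, FG, FJ, FL, GL, JL
  2-simplices (16): ABJ, ABL, ADG, ADJ, AFG, AFL, BDF, BDG, BFJ, BGL, DFL, DJL, EFG, EFJ, EGL, EJL

giving chain groups C_0 ≅ Z^8, C_1 ≅ Z^24, C_2 ≅ Z^16.

Boundary ∂_1: C_1 → C_0 maps an edge to its endpoints' difference, ∂[p,q] = q − p.
This gives a 8×24 integer matrix of rank 7; reducing to Smith normal form yields diagonal entries (1,1,1,1,1,1,1).

∂_2: C_2 → C_1 sends each 2-simplex [p,q,r] to [q,r] − [p,r] + [p,q]. For instance
  ∂DJL = JL − DL + DJ,
  ∂BDG = DG − BG + BD.
The 24×16 boundary matrix has rank 15 and Smith normal form diag(1,1,1,1,1,1,1,1,1,1,1,1,1,1,1).

Computing H_k = (kernel of ∂_k) / (image of ∂_{k+1}):

  H_0: rank C_0 − rank ∂_1 = 8 − 7 = 1, and the invariant factors of ∂_1 are all 1, so H_0 ≅ Z.
  H_1: rank ker ∂_1 − rank ∂_2 = (24 − 7) − 15 = 2, and the invariant factors of ∂_2 are all 1, so H_1 ≅ Z^2.
  H_2: rank ker ∂_2 − rank ∂_3 = (16 − 15) − 0 = 1, and there is no ∂_3, so H_2 ≅ Z.

H_0 = Z,  H_1 = Z^2,  H_2 = Z.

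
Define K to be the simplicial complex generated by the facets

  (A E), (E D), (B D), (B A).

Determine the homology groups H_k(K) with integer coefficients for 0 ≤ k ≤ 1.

Take the total order A < B < D < E on the vertex set. Then K (dimension 1) consists of the simplices:

  0-simplices (4): A, B, D, E
  1-simplices (4): AB, AE, BD, DE

Hence C_0 ≅ Z^4, C_1 ≅ Z^4.

∂_1: C_1 → C_0 sends each edge [p,q] (with p < q) to q − p.
The 4×4 boundary matrix has rank 3 and Smith normal form diag(1,1,1).

Computing H_k = (kernel of ∂_k) / (image of ∂_{k+1}):

  H_0: rank C_0 − rank ∂_1 = 4 − 3 = 1, and the invariant factors of ∂_1 are all 1, so H_0 = Z.
  H_1: rank ker ∂_1 − rank ∂_2 = (4 − 3) − 0 = 1, and there is no ∂_2, so H_1 = Z.

As a check, the Euler characteristic is 4 − 4 = 0, which agrees with 1 − 1 = 0.
(K is a triangulation of the circle S^1.)

H_0 = Z,  H_1 = Z.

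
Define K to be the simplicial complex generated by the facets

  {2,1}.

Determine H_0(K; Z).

Fix the vertex order 1 < 2 and write every simplex with vertices in increasing order. Then dim K = 1 and the simplices of K are:

  0-simplices (2): [1], [2]
  1-simplices (1): [1,2]

giving chain groups C_0 ≅ Z^2, C_1 ≅ Z^1.

∂_1: C_1 → C_0 maps an edge to its endpoints' difference, ∂[p,q] = q − p.
As a 2×1 matrix over Z this has rank 1, with invariant factors (1).

Computing H_k = (kernel of ∂_k) / (image of ∂_{k+1}):

  H_0: rank C_0 − rank ∂_1 = 2 − 1 = 1, and the invariant factors of ∂_1 are all 1, so H_0 ≅ Z.

(K is a triangulation of the 1-simplex.)

H_0 ≅ Z.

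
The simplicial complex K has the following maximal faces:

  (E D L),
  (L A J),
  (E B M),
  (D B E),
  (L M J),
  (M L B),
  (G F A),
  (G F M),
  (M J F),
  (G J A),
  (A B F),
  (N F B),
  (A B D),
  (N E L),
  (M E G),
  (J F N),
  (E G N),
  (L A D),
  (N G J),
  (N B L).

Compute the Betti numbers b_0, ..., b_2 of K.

b_0 = 1, b_1 = 1, b_2 = 0.

Take the total order A < B < D < E < F < G < J < L < M < N on the vertex set. Then K (dimension 2) consists of the simplices:

  0-simplices (10): A, B, D, E, F, G, J, L, M, N
  1-simplices (30): AB, AD, AF, AG, AJ, AL, BD, BE, BF, BL, BM, BN, DE, DL, EG, EL, EM, EN, FG, FJ, FM, FN, GJ, GM, GN, JL, JM, JN, LM, LN
  2-simplices (20): ABD, ABF, ADL, AFG, AGJ, AJL, BDE, BEM, BFN, BLM, BLN, DEL, EGM, EGN, ELN, FGM, FJM, FJN, GJN, JLM

so the chain groups are C_0 ≅ Z^10, C_1 ≅ Z^30, C_2 ≅ Z^20.

Boundary ∂_1: C_1 → C_0 is given by ∂[p,q] = [q] − [p].
The resulting 10×30 matrix has rank 9, and its Smith normal form has invariant factors (1,1,1,1,1,1,1,1,1).

Boundary ∂_2: C_2 → C_1 acts by ∂[p,q,r] = [q,r] − [p,r] + [p,q]. For instance
  ∂DEL = EL − DL + DE,
  ∂FJN = JN − FN + FJ.
The resulting 30×20 matrix has rank 20, and its Smith normal form has invariant factors (1,1,1,1,1,1,1,1,1,1,1,1,1,1,1,1,1,1,1,2).

Now H_k = ker ∂_k / im ∂_{k+1}, so:

  H_0: rank C_0 − rank ∂_1 = 10 − 9 = 1, and the invariant factors of ∂_1 are all 1, so H_0 = Z.
  H_1: rank ker ∂_1 − rank ∂_2 = (30 − 9) − 20 = 1, and ∂_2 has invariant factor 2 > 1, so H_1 = Z ⊕ Z_2.
  H_2: rank ker ∂_2 − rank ∂_3 = (20 − 20) − 0 = 0, and there is no ∂_3, so H_2 = 0.

Hence the Betti numbers are b_0 = 1, b_1 = 1, b_2 = 0.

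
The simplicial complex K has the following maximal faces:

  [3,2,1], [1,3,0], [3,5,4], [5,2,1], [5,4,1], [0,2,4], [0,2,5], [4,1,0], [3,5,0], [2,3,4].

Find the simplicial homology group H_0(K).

Fix the vertex order 0 < 1 < 2 < 3 < 4 < 5 and write every simplex with vertices in increasing order. Then dim K = 2 and the simplices of K are:

  0-simplices (6): [0], [1], [2], [3], [4], [5]
  1-simplices (15): [0,1], [0,2], [0,3], [0,4], [0,5], [1,2], [1,3], [1,4], [1,5], [2,3], [2,4], [2,5], [3,4], [3,5], [4,5]
  2-simplices (10): [0,1,3], [0,1,4], [0,2,4], [0,2,5], [0,3,5], [1,2,3], [1,2,5], [1,4,5], [2,3,4], [3,4,5]

Hence C_0 ≅ Z^6, C_1 ≅ Z^15, C_2 ≅ Z^10.

∂_1: C_1 → C_0 sends each edge [p,q] (with p < q) to q − p.
This gives a 6×15 integer matrix of rank 5; reducing to Smith normal form yields diagonal entries (1,1,1,1,1).

The boundary map ∂_2: C_2 → C_1 acts by ∂[p,q,r] = [q,r] − [p,r] + [p,q]. For instance
  ∂[3,4,5] = [4,5] − [3,5] + [3,4],
  ∂[0,3,5] = [3,5] − [0,5] + [0,3].
The 15×10 boundary matrix has rank 10 and Smith normal form diag(1,1,1,1,1,1,1,1,1,2).

Computing H_k = (kernel of ∂_k) / (image of ∂_{k+1}):

  H_0: rank C_0 − rank ∂_1 = 6 − 5 = 1, and the invariant factors of ∂_1 are all 1, so H_0 = Z.

H_0 ≅ Z.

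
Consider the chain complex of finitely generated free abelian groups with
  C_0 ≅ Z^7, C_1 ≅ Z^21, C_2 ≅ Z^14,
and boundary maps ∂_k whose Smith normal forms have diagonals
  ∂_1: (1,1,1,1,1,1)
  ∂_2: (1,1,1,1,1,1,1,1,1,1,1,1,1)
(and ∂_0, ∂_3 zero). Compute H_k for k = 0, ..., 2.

H_0: b_0 = 7 − 0 − 6 = 1; torsion from ∂_1 factors > 1: none. So H_0 ≅ Z.
H_1: b_1 = 21 − 6 − 13 = 2; torsion from ∂_2 factors > 1: none. So H_1 ≅ Z^2.
H_2: b_2 = 14 − 13 − 0 = 1; torsion from ∂_3 factors > 1: none. So H_2 ≅ Z.

H_0 ≅ Z,  H_1 ≅ Z^2,  H_2 ≅ Z.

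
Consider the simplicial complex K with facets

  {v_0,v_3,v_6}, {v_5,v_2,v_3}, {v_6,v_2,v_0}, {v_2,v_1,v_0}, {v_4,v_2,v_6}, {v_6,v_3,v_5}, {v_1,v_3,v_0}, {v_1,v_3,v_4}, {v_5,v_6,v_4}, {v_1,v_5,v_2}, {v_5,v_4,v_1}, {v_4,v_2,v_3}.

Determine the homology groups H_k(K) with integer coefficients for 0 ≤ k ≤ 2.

Fix the vertex order v_0 < v_1 < v_2 < v_3 < v_4 < v_5 < v_6 and write every simplex with vertices in increasing order. Then dim K = 2 and the simplices of K are:

  0-simplices (7): [v_0], [v_1], [v_2], [v_3], [v_4], [v_5], [v_6]
  1-simplices (18): (18 of them)
  2-simplices (12): (12 of them)

giving chain groups C_0 ≅ Z^7, C_1 ≅ Z^18, C_2 ≅ Z^12.

The boundary map ∂_1: C_1 → C_0 sends each edge [p,q] (with p < q) to q − p.
The resulting 7×18 matrix has rank 6, and its Smith normal form has invariant factors (1,1,1,1,1,1).

Boundary ∂_2: C_2 → C_1 acts by ∂[p,q,r] = [q,r] − [p,r] + [p,q]. For instance
  ∂[v_0,v_1,v_3] = [v_1,v_3] − [v_0,v_3] + [v_0,v_1],
  ∂[v_4,v_5,v_6] = [v_5,v_6] − [v_4,v_6] + [v_4,v_5].
The resulting 18×12 matrix has rank 12, and its Smith normal form has invariant factors (1,1,1,1,1,1,1,1,1,1,1,2).

Now H_k = ker ∂_k / im ∂_{k+1}, so:

  H_0: rank C_0 − rank ∂_1 = 7 − 6 = 1, and the invariant factors of ∂_1 are all 1, so H_0 ≅ Z.
  H_1: rank ker ∂_1 − rank ∂_2 = (18 − 6) − 12 = 0, and ∂_2 has invariant factor 2 > 1, so H_1 ≅ Z/2.
  H_2: rank ker ∂_2 − rank ∂_3 = (12 − 12) − 0 = 0, and there is no ∂_3, so H_2 ≅ 0.

As a check, the Euler characteristic is 7 − 18 + 12 = 1, which agrees with 1 − 0 + 0 = 1.

H_0 = Z,  H_1 = Z/2,  H_2 = 0.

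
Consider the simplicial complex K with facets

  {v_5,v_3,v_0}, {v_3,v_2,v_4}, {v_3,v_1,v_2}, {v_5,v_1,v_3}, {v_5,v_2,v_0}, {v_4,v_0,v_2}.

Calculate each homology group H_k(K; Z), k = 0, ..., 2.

K has 6 vertices, 12 edges, 6 triangles.
rank ∂_0 = 0, rank ∂_1 = 5 ⇒ b_0 = 6 − 0 − 5 = 1; all invariant factors of ∂_1 are 1 so no torsion. So H_0 = Z.
rank ∂_1 = 5, rank ∂_2 = 6 ⇒ b_1 = 12 − 5 − 6 = 1; all invariant factors of ∂_2 are 1 so no torsion. So H_1 = Z.
rank ∂_2 = 6, rank ∂_3 = 0 ⇒ b_2 = 6 − 6 − 0 = 0. So H_2 = 0.

H_0 = Z,  H_1 = Z,  H_2 = 0.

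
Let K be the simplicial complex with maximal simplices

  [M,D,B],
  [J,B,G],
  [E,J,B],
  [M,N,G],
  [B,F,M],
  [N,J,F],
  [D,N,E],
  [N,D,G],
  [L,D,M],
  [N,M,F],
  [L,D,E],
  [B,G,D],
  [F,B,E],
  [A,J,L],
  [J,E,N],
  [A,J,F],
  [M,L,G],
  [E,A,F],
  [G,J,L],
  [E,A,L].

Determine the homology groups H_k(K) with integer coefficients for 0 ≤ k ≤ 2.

We work with the vertex ordering A < B < D < E < F < G < J < L < M < N. The simplices of K, each written with vertices in increasing order, are:

  0-simplices (10): A, B, D, E, F, G, J, L, M, N
  1-simplices (30): AE, AF, AJ, AL, BD, BE, BF, BG, BJ, BM, DE, DG, DL, DM, DN, EF, EJ, EL, EN, FJ, FM, FN, GJ, GL, GM, GN, JL, JN, LM, MN
  2-simplices (20): AEF, AEL, AFJ, AJL, BDG, BDM, BEF, BEJ, BFM, BGJ, DEL, DEN, DGN, DLM, EJN, FJN, FMN, GJL, GLM, GMN

giving chain groups C_0 ≅ Z^10, C_1 ≅ Z^30, C_2 ≅ Z^20.

Boundary ∂_1: C_1 → C_0 is given by ∂[p,q] = [q] − [p]. For instance
  ∂BG = G − B.
The resulting 10×30 matrix has rank 9, and its Smith normal form has invariant factors (1,1,1,1,1,1,1,1,1).

The boundary map ∂_2: C_2 → C_1 maps a triangle to the signed sum of its edges. For instance
  ∂BGJ = GJ − BJ + BG,
  ∂DEN = EN − DN + DE.
This gives a 30×20 integer matrix of rank 20; reducing to Smith normal form yields diagonal entries (1,1,1,1,1,1,1,1,1,1,1,1,1,1,1,1,1,1,1,2).

From H_k ≅ ker(∂_k) / im(∂_{k+1}) we obtain:

  H_0: rank C_0 − rank ∂_1 = 10 − 9 = 1, and the invariant factors of ∂_1 are all 1, so H_0 ≅ Z.
  H_1: rank ker ∂_1 − rank ∂_2 = (30 − 9) − 20 = 1, and ∂_2 has invariant factor 2 > 1, so H_1 ≅ Z ⊕ Z/2Z.
  H_2: rank ker ∂_2 − rank ∂_3 = (20 − 20) − 0 = 0, and there is no ∂_3, so H_2 ≅ 0.

As a check, the Euler characteristic is 10 − 30 + 20 = 0, which agrees with 1 − 1 + 0 = 0.
(K is a triangulation of the Klein bottle.)

H_0 ≅ Z,  H_1 ≅ Z ⊕ Z/2Z,  H_2 = 0.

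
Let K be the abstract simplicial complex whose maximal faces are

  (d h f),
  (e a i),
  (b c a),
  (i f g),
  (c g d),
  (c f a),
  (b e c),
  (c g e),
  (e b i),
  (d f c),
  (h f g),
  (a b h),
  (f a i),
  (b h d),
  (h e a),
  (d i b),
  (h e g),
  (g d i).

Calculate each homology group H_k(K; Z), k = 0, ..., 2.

H_0 ≅ Z,  H_1 ≅ Z × Z/2,  H_2 = 0.

Order the vertices as a < b < c < d < e < f < g < h < i. Listing each simplex with vertices in this order, K has dimension 2 with simplices:

  0-simplices (9): a, b, c, d, e, f, g, h, i
  1-simplices (27): ab, ac, ae, af, ah, ai, bc, bd, be, bh, bi, cd, ce, cf, cg, df, dg, dh, di, eg, eh, ei, fg, fh, fi, gh, gi
  2-simplices (18): abc, abh, acf, aeh, aei, afi, bce, bdh, bdi, bei, cdf, cdg, ceg, dfh, dgi, egh, fgh, fgi

Hence C_0 ≅ Z^9, C_1 ≅ Z^27, C_2 ≅ Z^18.

The boundary map ∂_1: C_1 → C_0 maps an edge to its endpoints' difference, ∂[p,q] = q − p.
The resulting 9×27 matrix has rank 8, and its Smith normal form has invariant factors (1,1,1,1,1,1,1,1).

∂_2: C_2 → C_1 acts by ∂[p,q,r] = [q,r] − [p,r] + [p,q]. For instance
  ∂cdf = df − cf + cd,
  ∂bdh = dh − bh + bd.
This gives a 27×18 integer matrix of rank 18; reducing to Smith normal form yields diagonal entries (1,1,1,1,1,1,1,1,1,1,1,1,1,1,1,1,1,2).

From H_k ≅ ker(∂_k) / im(∂_{k+1}) we obtain:

  H_0: rank C_0 − rank ∂_1 = 9 − 8 = 1, and the invariant factors of ∂_1 are all 1, so H_0 = Z.
  H_1: rank ker ∂_1 − rank ∂_2 = (27 − 8) − 18 = 1, and ∂_2 has invariant factor 2 > 1, so H_1 = Z × Z/2.
  H_2: rank ker ∂_2 − rank ∂_3 = (18 − 18) − 0 = 0, and there is no ∂_3, so H_2 = 0.

As a check, the Euler characteristic is 9 − 27 + 18 = 0, which agrees with 1 − 1 + 0 = 0.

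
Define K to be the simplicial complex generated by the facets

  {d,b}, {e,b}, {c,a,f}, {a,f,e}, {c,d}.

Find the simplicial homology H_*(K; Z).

Take the total order a < b < c < d < e < f on the vertex set. Then K (dimension 2) consists of the simplices:

  0-simplices (6): a, b, c, d, e, f
  1-simplices (8): ac, ae, af, bd, be, cd, cf, ef
  2-simplices (2): acf, aef

so the chain groups are C_0 ≅ Z^6, C_1 ≅ Z^8, C_2 ≅ Z^2.

The boundary map ∂_1: C_1 → C_0 sends each edge [p,q] (with p < q) to q − p.
The resulting 6×8 matrix has rank 5, and its Smith normal form has invariant factors (1,1,1,1,1).

The boundary map ∂_2: C_2 → C_1 sends each 2-simplex [p,q,r] to [q,r] − [p,r] + [p,q]. For instance
  ∂aef = ef − af + ae,
  ∂acf = cf − af + ac.
As a 8×2 matrix over Z this has rank 2, with invariant factors (1,1).

From H_k ≅ ker(∂_k) / im(∂_{k+1}) we obtain:

  H_0: rank C_0 − rank ∂_1 = 6 − 5 = 1, and the invariant factors of ∂_1 are all 1, so H_0 = Z.
  H_1: rank ker ∂_1 − rank ∂_2 = (8 − 5) − 2 = 1, and the invariant factors of ∂_2 are all 1, so H_1 = Z.
  H_2: rank ker ∂_2 − rank ∂_3 = (2 − 2) − 0 = 0, and there is no ∂_3, so H_2 = 0.

As a check, the Euler characteristic is 6 − 8 + 2 = 0, which agrees with 1 − 1 + 0 = 0.

H_0 ≅ Z,  H_1 ≅ Z,  H_2 = 0.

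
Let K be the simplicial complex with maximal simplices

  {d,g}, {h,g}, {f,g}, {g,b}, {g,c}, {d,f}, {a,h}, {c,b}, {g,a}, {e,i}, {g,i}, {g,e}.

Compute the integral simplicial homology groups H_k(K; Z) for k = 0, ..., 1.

Take the total order a < b < c < d < e < f < g < h < i on the vertex set. Then K (dimension 1) consists of the simplices:

  0-simplices (9): a, b, c, d, e, f, g, h, i
  1-simplices (12): ag, ah, bc, bg, cg, df, dg, eg, ei, fg, gh, gi

so the chain groups are C_0 ≅ Z^9, C_1 ≅ Z^12.

Boundary ∂_1: C_1 → C_0 is given by ∂[p,q] = [q] − [p]. For instance
  ∂gh = h − g.
The 9×12 boundary matrix has rank 8 and Smith normal form diag(1,1,1,1,1,1,1,1).

From H_k ≅ ker(∂_k) / im(∂_{k+1}) we obtain:

  H_0: rank C_0 − rank ∂_1 = 9 − 8 = 1, and the invariant factors of ∂_1 are all 1, so H_0 = Z.
  H_1: rank ker ∂_1 − rank ∂_2 = (12 − 8) − 0 = 4, and there is no ∂_2, so H_1 = Z^4.

(K is a triangulation of a wedge of 4 circles.)

H_0 = Z,  H_1 = Z^4.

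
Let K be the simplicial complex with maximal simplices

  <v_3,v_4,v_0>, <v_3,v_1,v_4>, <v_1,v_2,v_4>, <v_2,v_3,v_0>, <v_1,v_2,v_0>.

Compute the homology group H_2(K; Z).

Take the total order v_0 < v_1 < v_2 < v_3 < v_4 on the vertex set. Then K (dimension 2) consists of the simplices:

  0-simplices (5): [v_0], [v_1], [v_2], [v_3], [v_4]
  1-simplices (10): [v_0,v_1], [v_0,v_2], [v_0,v_3], [v_0,v_4], [v_1,v_2], [v_1,v_3], [v_1,v_4], [v_2,v_3], [v_2,v_4], [v_3,v_4]
  2-simplices (5): [v_0,v_1,v_2], [v_0,v_2,v_3], [v_0,v_3,v_4], [v_1,v_2,v_4], [v_1,v_3,v_4]

so the chain groups are C_0 ≅ Z^5, C_1 ≅ Z^10, C_2 ≅ Z^5.

Boundary ∂_1: C_1 → C_0 is given by ∂[p,q] = [q] − [p].
As a 5×10 matrix over Z this has rank 4, with invariant factors (1,1,1,1).

Boundary ∂_2: C_2 → C_1 acts by ∂[p,q,r] = [q,r] − [p,r] + [p,q]. For instance
  ∂[v_1,v_3,v_4] = [v_3,v_4] − [v_1,v_4] + [v_1,v_3],
  ∂[v_0,v_1,v_2] = [v_1,v_2] − [v_0,v_2] + [v_0,v_1].
This gives a 10×5 integer matrix of rank 5; reducing to Smith normal form yields diagonal entries (1,1,1,1,1).

Now H_k = ker ∂_k / im ∂_{k+1}, so:

  H_2: rank ker ∂_2 − rank ∂_3 = (5 − 5) − 0 = 0, and there is no ∂_3, so H_2 = 0.

H_2 = 0.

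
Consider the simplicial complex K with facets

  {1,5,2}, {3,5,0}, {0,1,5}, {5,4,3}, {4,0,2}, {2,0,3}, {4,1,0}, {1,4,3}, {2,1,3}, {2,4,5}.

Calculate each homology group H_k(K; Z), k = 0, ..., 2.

H_0 ≅ Z,  H_1 ≅ Z/2,  H_2 = 0.

We work with the vertex ordering 0 < 1 < 2 < 3 < 4 < 5. The simplices of K, each written with vertices in increasing order, are:

  0-simplices (6): [0], [1], [2], [3], [4], [5]
  1-simplices (15): [0,1], [0,2], [0,3], [0,4], [0,5], [1,2], [1,3], [1,4], [1,5], [2,3], [2,4], [2,5], [3,4], [3,5], [4,5]
  2-simplices (10): [0,1,4], [0,1,5], [0,2,3], [0,2,4], [0,3,5], [1,2,3], [1,2,5], [1,3,4], [2,4,5], [3,4,5]

so the chain groups are C_0 ≅ Z^6, C_1 ≅ Z^15, C_2 ≅ Z^10.

The boundary map ∂_1: C_1 → C_0 maps an edge to its endpoints' difference, ∂[p,q] = q − p.
The resulting 6×15 matrix has rank 5, and its Smith normal form has invariant factors (1,1,1,1,1).

The boundary map ∂_2: C_2 → C_1 acts by ∂[p,q,r] = [q,r] − [p,r] + [p,q]. For instance
  ∂[0,3,5] = [3,5] − [0,5] + [0,3],
  ∂[1,2,5] = [2,5] − [1,5] + [1,2].
As a 15×10 matrix over Z this has rank 10, with invariant factors (1,1,1,1,1,1,1,1,1,2).

From H_k ≅ ker(∂_k) / im(∂_{k+1}) we obtain:

  H_0: rank C_0 − rank ∂_1 = 6 − 5 = 1, and the invariant factors of ∂_1 are all 1, so H_0 ≅ Z.
  H_1: rank ker ∂_1 − rank ∂_2 = (15 − 5) − 10 = 0, and ∂_2 has invariant factor 2 > 1, so H_1 ≅ Z/2.
  H_2: rank ker ∂_2 − rank ∂_3 = (10 − 10) − 0 = 0, and there is no ∂_3, so H_2 ≅ 0.

As a check, the Euler characteristic is 6 − 15 + 10 = 1, which agrees with 1 − 0 + 0 = 1.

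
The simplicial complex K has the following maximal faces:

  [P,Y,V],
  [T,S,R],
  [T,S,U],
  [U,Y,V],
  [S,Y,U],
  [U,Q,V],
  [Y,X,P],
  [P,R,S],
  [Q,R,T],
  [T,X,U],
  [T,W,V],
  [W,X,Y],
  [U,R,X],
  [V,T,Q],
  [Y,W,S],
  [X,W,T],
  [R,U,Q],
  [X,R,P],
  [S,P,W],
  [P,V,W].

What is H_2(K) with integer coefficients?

H_2 ≅ 0.

We work with the vertex ordering P < Q < R < S < T < U < V < W < X < Y. The simplices of K, each written with vertices in increasing order, are:

  0-simplices (10): P, Q, R, S, T, U, V, W, X, Y
  1-simplices (30): PR, PS, PV, PW, PX, PY, QR, QT, QU, QV, RS, RT, RU, RX, ST, SU, SW, SY, TU, TV, TW, TX, UV, UX, UY, VW, VY, WX, WY, XY
  2-simplices (20): PRS, PRX, PSW, PVW, PVY, PXY, QRT, QRU, QTV, QUV, RST, RUX, STU, SUY, SWY, TUX, TVW, TWX, UVY, WXY

so the chain groups are C_0 ≅ Z^10, C_1 ≅ Z^30, C_2 ≅ Z^20.

The boundary map ∂_1: C_1 → C_0 sends each edge [p,q] (with p < q) to q − p. For instance
  ∂PS = S − P.
As a 10×30 matrix over Z this has rank 9, with invariant factors (1,1,1,1,1,1,1,1,1).

∂_2: C_2 → C_1 sends each 2-simplex [p,q,r] to [q,r] − [p,r] + [p,q]. For instance
  ∂PRX = RX − PX + PR,
  ∂WXY = XY − WY + WX.
This gives a 30×20 integer matrix of rank 20; reducing to Smith normal form yields diagonal entries (1,1,1,1,1,1,1,1,1,1,1,1,1,1,1,1,1,1,1,2).

Computing H_k = (kernel of ∂_k) / (image of ∂_{k+1}):

  H_2: rank ker ∂_2 − rank ∂_3 = (20 − 20) − 0 = 0, and there is no ∂_3, so H_2 = 0.

(K is a triangulation of the Klein bottle.)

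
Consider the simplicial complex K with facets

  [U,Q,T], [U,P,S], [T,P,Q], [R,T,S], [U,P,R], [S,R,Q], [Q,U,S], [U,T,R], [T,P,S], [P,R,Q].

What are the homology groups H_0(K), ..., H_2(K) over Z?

H_0 = Z,  H_1 = Z/2,  H_2 = 0.

Fix the vertex order P < Q < R < S < T < U and write every simplex with vertices in increasing order. Then dim K = 2 and the simplices of K are:

  0-simplices (6): P, Q, R, S, T, U
  1-simplices (15): PQ, PR, PS, PT, PU, QR, QS, QT, QU, RS, RT, RU, ST, SU, TU
  2-simplices (10): PQR, PQT, PRU, PST, PSU, QRS, QSU, QTU, RST, RTU

so the chain groups are C_0 ≅ Z^6, C_1 ≅ Z^15, C_2 ≅ Z^10.

Boundary ∂_1: C_1 → C_0 sends each edge [p,q] (with p < q) to q − p.
This gives a 6×15 integer matrix of rank 5; reducing to Smith normal form yields diagonal entries (1,1,1,1,1).

Boundary ∂_2: C_2 → C_1 maps a triangle to the signed sum of its edges. For instance
  ∂RTU = TU − RU + RT,
  ∂PQT = QT − PT + PQ.
This gives a 15×10 integer matrix of rank 10; reducing to Smith normal form yields diagonal entries (1,1,1,1,1,1,1,1,1,2).

From H_k ≅ ker(∂_k) / im(∂_{k+1}) we obtain:

  H_0: rank C_0 − rank ∂_1 = 6 − 5 = 1, and the invariant factors of ∂_1 are all 1, so H_0 ≅ Z.
  H_1: rank ker ∂_1 − rank ∂_2 = (15 − 5) − 10 = 0, and ∂_2 has invariant factor 2 > 1, so H_1 ≅ Z/2.
  H_2: rank ker ∂_2 − rank ∂_3 = (10 − 10) − 0 = 0, and there is no ∂_3, so H_2 ≅ 0.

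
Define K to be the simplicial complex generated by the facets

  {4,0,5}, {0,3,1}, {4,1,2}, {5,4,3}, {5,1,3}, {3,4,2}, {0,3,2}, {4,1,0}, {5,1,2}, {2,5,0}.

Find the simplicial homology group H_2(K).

H_2 = 0.

We work with the vertex ordering 0 < 1 < 2 < 3 < 4 < 5. The simplices of K, each written with vertices in increasing order, are:

  0-simplices (6): [0], [1], [2], [3], [4], [5]
  1-simplices (15): [0,1], [0,2], [0,3], [0,4], [0,5], [1,2], [1,3], [1,4], [1,5], [2,3], [2,4], [2,5], [3,4], [3,5], [4,5]
  2-simplices (10): [0,1,3], [0,1,4], [0,2,3], [0,2,5], [0,4,5], [1,2,4], [1,2,5], [1,3,5], [2,3,4], [3,4,5]

giving chain groups C_0 ≅ Z^6, C_1 ≅ Z^15, C_2 ≅ Z^10.

∂_1: C_1 → C_0 maps an edge to its endpoints' difference, ∂[p,q] = q − p.
The resulting 6×15 matrix has rank 5, and its Smith normal form has invariant factors (1,1,1,1,1).

Boundary ∂_2: C_2 → C_1 sends each 2-simplex [p,q,r] to [q,r] − [p,r] + [p,q]. For instance
  ∂[1,2,5] = [2,5] − [1,5] + [1,2],
  ∂[0,4,5] = [4,5] − [0,5] + [0,4].
The 15×10 boundary matrix has rank 10 and Smith normal form diag(1,1,1,1,1,1,1,1,1,2).

Now H_k = ker ∂_k / im ∂_{k+1}, so:

  H_2: rank ker ∂_2 − rank ∂_3 = (10 − 10) − 0 = 0, and there is no ∂_3, so H_2 ≅ 0.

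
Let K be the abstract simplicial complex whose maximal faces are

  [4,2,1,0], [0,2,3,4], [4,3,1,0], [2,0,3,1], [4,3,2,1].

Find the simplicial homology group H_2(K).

Take the total order 0 < 1 < 2 < 3 < 4 on the vertex set. Then K (dimension 3) consists of the simplices:

  0-simplices (5): [0], [1], [2], [3], [4]
  1-simplices (10): [0,1], [0,2], [0,3], [0,4], [1,2], [1,3], [1,4], [2,3], [2,4], [3,4]
  2-simplices (10): [0,1,2], [0,1,3], [0,1,4], [0,2,3], [0,2,4], [0,3,4], [1,2,3], [1,2,4], [1,3,4], [2,3,4]
  3-simplices (5): [0,1,2,3], [0,1,2,4], [0,1,3,4], [0,2,3,4], [1,2,3,4]

so the chain groups are C_0 ≅ Z^5, C_1 ≅ Z^10, C_2 ≅ Z^10, C_3 ≅ Z^5.

Boundary ∂_1: C_1 → C_0 sends each edge [p,q] (with p < q) to q − p. For instance
  ∂[2,3] = [3] − [2].
The resulting 5×10 matrix has rank 4, and its Smith normal form has invariant factors (1,1,1,1).

∂_2: C_2 → C_1 maps a triangle to the signed sum of its edges. For instance
  ∂[1,2,3] = [2,3] − [1,3] + [1,2],
  ∂[1,3,4] = [3,4] − [1,4] + [1,3].
This gives a 10×10 integer matrix of rank 6; reducing to Smith normal form yields diagonal entries (1,1,1,1,1,1).

Boundary ∂_3: C_3 → C_2 sends each 3-simplex σ to the alternating sum Σ_i (−1)^i (σ with its i-th vertex removed). For instance
  ∂[0,1,2,3] = [1,2,3] − [0,2,3] + [0,1,3] − [0,1,2],
  ∂[0,2,3,4] = [2,3,4] − [0,3,4] + [0,2,4] − [0,2,3].
This gives a 10×5 integer matrix of rank 4; reducing to Smith normal form yields diagonal entries (1,1,1,1).

From H_k ≅ ker(∂_k) / im(∂_{k+1}) we obtain:

  H_2: rank ker ∂_2 − rank ∂_3 = (10 − 6) − 4 = 0, and the invariant factors of ∂_3 are all 1, so H_2 = 0.

H_2 ≅ 0.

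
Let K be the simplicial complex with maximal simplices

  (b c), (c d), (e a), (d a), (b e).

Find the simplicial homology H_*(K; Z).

H_0 ≅ Z,  H_1 ≅ Z.

Fix the vertex order a < b < c < d < e and write every simplex with vertices in increasing order. Then dim K = 1 and the simplices of K are:

  0-simplices (5): a, b, c, d, e
  1-simplices (5): ad, ae, bc, be, cd

Hence C_0 ≅ Z^5, C_1 ≅ Z^5.

The boundary map ∂_1: C_1 → C_0 maps an edge to its endpoints' difference, ∂[p,q] = q − p. For instance
  ∂ad = d − a.
The resulting 5×5 matrix has rank 4, and its Smith normal form has invariant factors (1,1,1,1).

Computing H_k = (kernel of ∂_k) / (image of ∂_{k+1}):

  H_0: rank C_0 − rank ∂_1 = 5 − 4 = 1, and the invariant factors of ∂_1 are all 1, so H_0 = Z.
  H_1: rank ker ∂_1 − rank ∂_2 = (5 − 4) − 0 = 1, and there is no ∂_2, so H_1 = Z.

As a check, the Euler characteristic is 5 − 5 = 0, which agrees with 1 − 1 = 0.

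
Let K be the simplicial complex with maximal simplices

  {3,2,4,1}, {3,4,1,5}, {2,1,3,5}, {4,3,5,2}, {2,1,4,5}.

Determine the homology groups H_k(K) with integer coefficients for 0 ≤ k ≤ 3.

K has 5 vertices, 10 edges, 10 triangles, 5 3-simplices.
rank ∂_0 = 0, rank ∂_1 = 4 ⇒ b_0 = 5 − 0 − 4 = 1; all invariant factors of ∂_1 are 1 so no torsion. So H_0 ≅ Z.
rank ∂_1 = 4, rank ∂_2 = 6 ⇒ b_1 = 10 − 4 − 6 = 0; all invariant factors of ∂_2 are 1 so no torsion. So H_1 ≅ 0.
rank ∂_2 = 6, rank ∂_3 = 4 ⇒ b_2 = 10 − 6 − 4 = 0; all invariant factors of ∂_3 are 1 so no torsion. So H_2 ≅ 0.
rank ∂_3 = 4, rank ∂_4 = 0 ⇒ b_3 = 5 − 4 − 0 = 1. So H_3 ≅ Z.

H_0 ≅ Z,  H_1 = 0,  H_2 = 0,  H_3 ≅ Z.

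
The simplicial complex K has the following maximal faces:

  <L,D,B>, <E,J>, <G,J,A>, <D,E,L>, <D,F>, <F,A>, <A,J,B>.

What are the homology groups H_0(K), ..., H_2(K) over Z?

Order the vertices as A < B < D < E < F < G < J < L. Listing each simplex with vertices in this order, K has dimension 2 with simplices:

  0-simplices (8): A, B, D, E, F, G, J, L
  1-simplices (13): AB, AF, AG, AJ, BD, BJ, BL, DE, DF, DL, EJ, EL, GJ
  2-simplices (4): ABJ, AGJ, BDL, DEL

so the chain groups are C_0 ≅ Z^8, C_1 ≅ Z^13, C_2 ≅ Z^4.

Boundary ∂_1: C_1 → C_0 maps an edge to its endpoints' difference, ∂[p,q] = q − p. For instance
  ∂DF = F − D.
The 8×13 boundary matrix has rank 7 and Smith normal form diag(1,1,1,1,1,1,1).

∂_2: C_2 → C_1 acts by ∂[p,q,r] = [q,r] − [p,r] + [p,q]. For instance
  ∂DEL = EL − DL + DE,
  ∂AGJ = GJ − AJ + AG.
The 13×4 boundary matrix has rank 4 and Smith normal form diag(1,1,1,1).

Now H_k = ker ∂_k / im ∂_{k+1}, so:

  H_0: rank C_0 − rank ∂_1 = 8 − 7 = 1, and the invariant factors of ∂_1 are all 1, so H_0 ≅ Z.
  H_1: rank ker ∂_1 − rank ∂_2 = (13 − 7) − 4 = 2, and the invariant factors of ∂_2 are all 1, so H_1 ≅ Z^2.
  H_2: rank ker ∂_2 − rank ∂_3 = (4 − 4) − 0 = 0, and there is no ∂_3, so H_2 ≅ 0.

H_0 = Z,  H_1 = Z^2,  H_2 = 0.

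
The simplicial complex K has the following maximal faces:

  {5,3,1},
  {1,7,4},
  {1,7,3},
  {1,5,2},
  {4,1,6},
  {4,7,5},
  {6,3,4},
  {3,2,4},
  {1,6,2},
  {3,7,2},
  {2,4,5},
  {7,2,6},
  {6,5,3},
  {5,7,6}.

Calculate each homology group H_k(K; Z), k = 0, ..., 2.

H_0 ≅ Z,  H_1 ≅ Z^2,  H_2 ≅ Z.

Fix the vertex order 1 < 2 < 3 < 4 < 5 < 6 < 7 and write every simplex with vertices in increasing order. Then dim K = 2 and the simplices of K are:

  0-simplices (7): [1], [2], [3], [4], [5], [6], [7]
  1-simplices (21): [1,2], [1,3], [1,4], [1,5], [1,6], [1,7], [2,3], [2,4], [2,5], [2,6], [2,7], [3,4], [3,5], [3,6], [3,7], [4,5], [4,6], [4,7], [5,6], [5,7], [6,7]
  2-simplices (14): [1,2,5], [1,2,6], [1,3,5], [1,3,7], [1,4,6], [1,4,7], [2,3,4], [2,3,7], [2,4,5], [2,6,7], [3,4,6], [3,5,6], [4,5,7], [5,6,7]

so the chain groups are C_0 ≅ Z^7, C_1 ≅ Z^21, C_2 ≅ Z^14.

Boundary ∂_1: C_1 → C_0 maps an edge to its endpoints' difference, ∂[p,q] = q − p. For instance
  ∂[1,5] = [5] − [1].
The 7×21 boundary matrix has rank 6 and Smith normal form diag(1,1,1,1,1,1).

The boundary map ∂_2: C_2 → C_1 acts by ∂[p,q,r] = [q,r] − [p,r] + [p,q]. For instance
  ∂[1,4,6] = [4,6] − [1,6] + [1,4],
  ∂[1,2,5] = [2,5] − [1,5] + [1,2].
This gives a 21×14 integer matrix of rank 13; reducing to Smith normal form yields diagonal entries (1,1,1,1,1,1,1,1,1,1,1,1,1).

From H_k ≅ ker(∂_k) / im(∂_{k+1}) we obtain:

  H_0: rank C_0 − rank ∂_1 = 7 − 6 = 1, and the invariant factors of ∂_1 are all 1, so H_0 ≅ Z.
  H_1: rank ker ∂_1 − rank ∂_2 = (21 − 6) − 13 = 2, and the invariant factors of ∂_2 are all 1, so H_1 ≅ Z^2.
  H_2: rank ker ∂_2 − rank ∂_3 = (14 − 13) − 0 = 1, and there is no ∂_3, so H_2 ≅ Z.

As a check, the Euler characteristic is 7 − 21 + 14 = 0, which agrees with 1 − 2 + 1 = 0.
(K is a triangulation of the torus T^2.)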